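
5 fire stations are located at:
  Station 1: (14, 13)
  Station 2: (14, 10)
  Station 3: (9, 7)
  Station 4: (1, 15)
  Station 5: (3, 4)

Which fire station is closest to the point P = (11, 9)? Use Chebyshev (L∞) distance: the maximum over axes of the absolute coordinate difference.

d(P, Station 1) = max(3, 4) = 4
d(P, Station 2) = max(3, 1) = 3
d(P, Station 3) = max(2, 2) = 2
d(P, Station 4) = max(10, 6) = 10
d(P, Station 5) = max(8, 5) = 8
Station 3 is nearest.

Station 3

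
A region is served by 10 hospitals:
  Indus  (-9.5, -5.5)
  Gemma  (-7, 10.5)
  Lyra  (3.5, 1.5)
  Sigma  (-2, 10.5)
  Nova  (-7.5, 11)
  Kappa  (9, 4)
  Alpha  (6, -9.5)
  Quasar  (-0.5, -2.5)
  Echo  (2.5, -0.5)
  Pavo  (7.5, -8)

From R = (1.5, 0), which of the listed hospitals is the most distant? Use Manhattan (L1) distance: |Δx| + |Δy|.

Nova

d(R, Indus) = 11 + 5.5 = 16.5
d(R, Gemma) = 8.5 + 10.5 = 19
d(R, Lyra) = 2 + 1.5 = 3.5
d(R, Sigma) = 3.5 + 10.5 = 14
d(R, Nova) = 9 + 11 = 20
d(R, Kappa) = 7.5 + 4 = 11.5
d(R, Alpha) = 4.5 + 9.5 = 14
d(R, Quasar) = 2 + 2.5 = 4.5
d(R, Echo) = 1 + 0.5 = 1.5
d(R, Pavo) = 6 + 8 = 14
The largest is to Nova.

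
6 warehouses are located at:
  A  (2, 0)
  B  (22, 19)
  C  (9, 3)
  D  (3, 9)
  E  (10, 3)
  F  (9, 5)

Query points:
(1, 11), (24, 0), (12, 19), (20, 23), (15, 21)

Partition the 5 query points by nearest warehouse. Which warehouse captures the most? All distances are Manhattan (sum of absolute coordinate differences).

B

(1, 11) — d to each: A:12, B:29, C:16, D:4, E:17, F:14 → nearest is D
(24, 0) — d to each: A:22, B:21, C:18, D:30, E:17, F:20 → nearest is E
(12, 19) — d to each: A:29, B:10, C:19, D:19, E:18, F:17 → nearest is B
(20, 23) — d to each: A:41, B:6, C:31, D:31, E:30, F:29 → nearest is B
(15, 21) — d to each: A:34, B:9, C:24, D:24, E:23, F:22 → nearest is B
Tally — B:3, D:1, E:1. B captures the most (3).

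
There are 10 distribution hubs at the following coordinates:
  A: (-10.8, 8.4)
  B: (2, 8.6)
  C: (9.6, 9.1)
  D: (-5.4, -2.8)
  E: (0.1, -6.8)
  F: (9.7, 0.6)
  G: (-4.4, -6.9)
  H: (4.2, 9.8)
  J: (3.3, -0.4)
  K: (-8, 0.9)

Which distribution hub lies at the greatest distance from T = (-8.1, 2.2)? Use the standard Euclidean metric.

C

Since √ is increasing, it suffices to compare squared distances:
|TA|² = (-8.1−(-10.8))² + (2.2−8.4)² = 7.29 + 38.44 = 45.73
|TB|² = (-8.1−2)² + (2.2−8.6)² = 102.01 + 40.96 = 142.97
|TC|² = (-8.1−9.6)² + (2.2−9.1)² = 313.29 + 47.61 = 360.9
|TD|² = (-8.1−(-5.4))² + (2.2−(-2.8))² = 7.29 + 25 = 32.29
|TE|² = (-8.1−0.1)² + (2.2−(-6.8))² = 67.24 + 81 = 148.24
|TF|² = (-8.1−9.7)² + (2.2−0.6)² = 316.84 + 2.56 = 319.4
|TG|² = (-8.1−(-4.4))² + (2.2−(-6.9))² = 13.69 + 82.81 = 96.5
|TH|² = (-8.1−4.2)² + (2.2−9.8)² = 151.29 + 57.76 = 209.05
|TJ|² = (-8.1−3.3)² + (2.2−(-0.4))² = 129.96 + 6.76 = 136.72
|TK|² = (-8.1−(-8))² + (2.2−0.9)² = 0.01 + 1.69 = 1.7
The largest is to C.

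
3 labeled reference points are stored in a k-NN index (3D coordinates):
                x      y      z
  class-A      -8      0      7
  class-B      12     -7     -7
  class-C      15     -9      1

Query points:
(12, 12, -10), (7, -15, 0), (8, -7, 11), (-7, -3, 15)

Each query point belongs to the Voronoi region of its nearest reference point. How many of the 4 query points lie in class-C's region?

2

(12, 12, -10) — d² to each: class-A:833, class-B:370, class-C:571 → nearest is class-B
(7, -15, 0) — d² to each: class-A:499, class-B:138, class-C:101 → nearest is class-C
(8, -7, 11) — d² to each: class-A:321, class-B:340, class-C:153 → nearest is class-C
(-7, -3, 15) — d² to each: class-A:74, class-B:861, class-C:716 → nearest is class-A
2 of the 4 points have class-C as nearest.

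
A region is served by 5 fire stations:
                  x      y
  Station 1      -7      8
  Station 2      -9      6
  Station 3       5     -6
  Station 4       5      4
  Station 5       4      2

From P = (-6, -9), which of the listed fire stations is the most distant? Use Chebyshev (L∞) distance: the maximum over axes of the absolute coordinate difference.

d(P, Station 1) = max(1, 17) = 17
d(P, Station 2) = max(3, 15) = 15
d(P, Station 3) = max(11, 3) = 11
d(P, Station 4) = max(11, 13) = 13
d(P, Station 5) = max(10, 11) = 11
The largest is to Station 1.

Station 1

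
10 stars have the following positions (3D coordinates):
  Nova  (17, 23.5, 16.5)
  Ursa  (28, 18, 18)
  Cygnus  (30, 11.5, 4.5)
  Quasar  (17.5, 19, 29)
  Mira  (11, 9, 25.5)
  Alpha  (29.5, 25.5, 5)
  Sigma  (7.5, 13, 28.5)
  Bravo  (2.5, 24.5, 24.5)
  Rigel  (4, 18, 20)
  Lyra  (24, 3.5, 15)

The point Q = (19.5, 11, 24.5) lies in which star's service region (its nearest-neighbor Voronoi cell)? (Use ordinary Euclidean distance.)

Squared Euclidean distances:
d²(Q, Nova) = (19.5−17)² + (11−23.5)² + (24.5−16.5)² = 6.25 + 156.25 + 64 = 226.5
d²(Q, Ursa) = (19.5−28)² + (11−18)² + (24.5−18)² = 72.25 + 49 + 42.25 = 163.5
d²(Q, Cygnus) = (19.5−30)² + (11−11.5)² + (24.5−4.5)² = 110.25 + 0.25 + 400 = 510.5
d²(Q, Quasar) = (19.5−17.5)² + (11−19)² + (24.5−29)² = 4 + 64 + 20.25 = 88.25
d²(Q, Mira) = (19.5−11)² + (11−9)² + (24.5−25.5)² = 72.25 + 4 + 1 = 77.25
d²(Q, Alpha) = (19.5−29.5)² + (11−25.5)² + (24.5−5)² = 100 + 210.25 + 380.25 = 690.5
d²(Q, Sigma) = (19.5−7.5)² + (11−13)² + (24.5−28.5)² = 144 + 4 + 16 = 164
d²(Q, Bravo) = (19.5−2.5)² + (11−24.5)² + (24.5−24.5)² = 289 + 182.25 + 0 = 471.25
d²(Q, Rigel) = (19.5−4)² + (11−18)² + (24.5−20)² = 240.25 + 49 + 20.25 = 309.5
d²(Q, Lyra) = (19.5−24)² + (11−3.5)² + (24.5−15)² = 20.25 + 56.25 + 90.25 = 166.75
Minimum is at Mira.

Mira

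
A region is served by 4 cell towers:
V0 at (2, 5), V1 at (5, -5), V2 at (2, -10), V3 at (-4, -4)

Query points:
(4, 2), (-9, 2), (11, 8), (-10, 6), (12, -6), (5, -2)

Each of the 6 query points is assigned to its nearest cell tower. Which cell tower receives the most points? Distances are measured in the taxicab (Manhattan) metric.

V0

(4, 2) — d to each: V0:5, V1:8, V2:14, V3:14 → nearest is V0
(-9, 2) — d to each: V0:14, V1:21, V2:23, V3:11 → nearest is V3
(11, 8) — d to each: V0:12, V1:19, V2:27, V3:27 → nearest is V0
(-10, 6) — d to each: V0:13, V1:26, V2:28, V3:16 → nearest is V0
(12, -6) — d to each: V0:21, V1:8, V2:14, V3:18 → nearest is V1
(5, -2) — d to each: V0:10, V1:3, V2:11, V3:11 → nearest is V1
Tally — V0:3, V1:2, V3:1. V0 captures the most (3).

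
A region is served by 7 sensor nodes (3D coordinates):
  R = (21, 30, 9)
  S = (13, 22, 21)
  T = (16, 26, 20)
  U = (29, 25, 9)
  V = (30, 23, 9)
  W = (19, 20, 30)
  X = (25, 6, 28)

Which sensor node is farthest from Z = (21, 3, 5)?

W

Compare squared distances (the ordering matches that of the actual distances):
|ZR|² = (21−21)² + (3−30)² + (5−9)² = 0 + 729 + 16 = 745
|ZS|² = (21−13)² + (3−22)² + (5−21)² = 64 + 361 + 256 = 681
|ZT|² = (21−16)² + (3−26)² + (5−20)² = 25 + 529 + 225 = 779
|ZU|² = (21−29)² + (3−25)² + (5−9)² = 64 + 484 + 16 = 564
|ZV|² = (21−30)² + (3−23)² + (5−9)² = 81 + 400 + 16 = 497
|ZW|² = (21−19)² + (3−20)² + (5−30)² = 4 + 289 + 625 = 918
|ZX|² = (21−25)² + (3−6)² + (5−28)² = 16 + 9 + 529 = 554
The largest is to W.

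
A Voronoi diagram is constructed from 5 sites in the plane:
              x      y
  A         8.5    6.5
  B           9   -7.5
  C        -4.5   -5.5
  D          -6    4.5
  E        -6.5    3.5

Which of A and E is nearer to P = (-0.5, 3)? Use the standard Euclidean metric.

Compare squared distances:
|PA|² = (-0.5−8.5)² + (3−6.5)² = 81 + 12.25 = 93.25
|PE|² = (-0.5−(-6.5))² + (3−3.5)² = 36 + 0.25 = 36.25
93.25 > 36.25, so E is closer.

E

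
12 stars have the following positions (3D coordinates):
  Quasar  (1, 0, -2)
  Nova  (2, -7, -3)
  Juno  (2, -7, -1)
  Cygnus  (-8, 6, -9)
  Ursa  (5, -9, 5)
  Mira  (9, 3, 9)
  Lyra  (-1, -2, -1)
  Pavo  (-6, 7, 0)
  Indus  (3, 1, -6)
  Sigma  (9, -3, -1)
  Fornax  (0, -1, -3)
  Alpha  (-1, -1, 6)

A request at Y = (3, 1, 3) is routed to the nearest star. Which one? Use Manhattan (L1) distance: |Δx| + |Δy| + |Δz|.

d(Y, Quasar) = 2 + 1 + 5 = 8
d(Y, Nova) = 1 + 8 + 6 = 15
d(Y, Juno) = 1 + 8 + 4 = 13
d(Y, Cygnus) = 11 + 5 + 12 = 28
d(Y, Ursa) = 2 + 10 + 2 = 14
d(Y, Mira) = 6 + 2 + 6 = 14
d(Y, Lyra) = 4 + 3 + 4 = 11
d(Y, Pavo) = 9 + 6 + 3 = 18
d(Y, Indus) = 0 + 0 + 9 = 9
d(Y, Sigma) = 6 + 4 + 4 = 14
d(Y, Fornax) = 3 + 2 + 6 = 11
d(Y, Alpha) = 4 + 2 + 3 = 9
The smallest is to Quasar, so Y lies in the Voronoi region of Quasar.

Quasar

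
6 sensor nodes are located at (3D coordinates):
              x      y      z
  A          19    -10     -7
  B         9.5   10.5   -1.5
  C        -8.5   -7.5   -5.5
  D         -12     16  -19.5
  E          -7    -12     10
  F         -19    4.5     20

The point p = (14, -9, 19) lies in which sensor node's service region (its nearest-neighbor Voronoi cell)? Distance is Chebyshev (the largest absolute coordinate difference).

d(p,A) = max(5, 1, 26) = 26
d(p,B) = max(4.5, 19.5, 20.5) = 20.5
d(p,C) = max(22.5, 1.5, 24.5) = 24.5
d(p,D) = max(26, 25, 38.5) = 38.5
d(p,E) = max(21, 3, 9) = 21
d(p,F) = max(33, 13.5, 1) = 33
Minimum is at B.

B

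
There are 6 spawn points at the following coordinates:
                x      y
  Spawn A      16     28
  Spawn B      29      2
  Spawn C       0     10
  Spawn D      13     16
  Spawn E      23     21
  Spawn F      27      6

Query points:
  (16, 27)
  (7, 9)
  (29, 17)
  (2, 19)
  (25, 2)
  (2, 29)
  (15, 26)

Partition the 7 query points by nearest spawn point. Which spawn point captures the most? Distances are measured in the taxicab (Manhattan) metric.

Spawn A

(16, 27) — d to each: Spawn A:1, Spawn B:38, Spawn C:33, Spawn D:14, Spawn E:13, Spawn F:32 → nearest is Spawn A
(7, 9) — d to each: Spawn A:28, Spawn B:29, Spawn C:8, Spawn D:13, Spawn E:28, Spawn F:23 → nearest is Spawn C
(29, 17) — d to each: Spawn A:24, Spawn B:15, Spawn C:36, Spawn D:17, Spawn E:10, Spawn F:13 → nearest is Spawn E
(2, 19) — d to each: Spawn A:23, Spawn B:44, Spawn C:11, Spawn D:14, Spawn E:23, Spawn F:38 → nearest is Spawn C
(25, 2) — d to each: Spawn A:35, Spawn B:4, Spawn C:33, Spawn D:26, Spawn E:21, Spawn F:6 → nearest is Spawn B
(2, 29) — d to each: Spawn A:15, Spawn B:54, Spawn C:21, Spawn D:24, Spawn E:29, Spawn F:48 → nearest is Spawn A
(15, 26) — d to each: Spawn A:3, Spawn B:38, Spawn C:31, Spawn D:12, Spawn E:13, Spawn F:32 → nearest is Spawn A
Tally — Spawn A:3, Spawn B:1, Spawn C:2, Spawn E:1. Spawn A captures the most (3).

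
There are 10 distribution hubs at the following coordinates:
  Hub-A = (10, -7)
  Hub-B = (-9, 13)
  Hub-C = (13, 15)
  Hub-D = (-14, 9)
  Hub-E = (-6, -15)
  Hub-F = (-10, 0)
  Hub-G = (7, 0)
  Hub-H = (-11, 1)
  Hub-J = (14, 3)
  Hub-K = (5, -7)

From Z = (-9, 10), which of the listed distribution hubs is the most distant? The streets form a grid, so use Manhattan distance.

d(Z, Hub-A) = |-9−10| + |10−(-7)| = 19 + 17 = 36
d(Z, Hub-B) = |-9−(-9)| + |10−13| = 0 + 3 = 3
d(Z, Hub-C) = |-9−13| + |10−15| = 22 + 5 = 27
d(Z, Hub-D) = |-9−(-14)| + |10−9| = 5 + 1 = 6
d(Z, Hub-E) = |-9−(-6)| + |10−(-15)| = 3 + 25 = 28
d(Z, Hub-F) = |-9−(-10)| + |10−0| = 1 + 10 = 11
d(Z, Hub-G) = |-9−7| + |10−0| = 16 + 10 = 26
d(Z, Hub-H) = |-9−(-11)| + |10−1| = 2 + 9 = 11
d(Z, Hub-J) = |-9−14| + |10−3| = 23 + 7 = 30
d(Z, Hub-K) = |-9−5| + |10−(-7)| = 14 + 17 = 31
The largest is to Hub-A.

Hub-A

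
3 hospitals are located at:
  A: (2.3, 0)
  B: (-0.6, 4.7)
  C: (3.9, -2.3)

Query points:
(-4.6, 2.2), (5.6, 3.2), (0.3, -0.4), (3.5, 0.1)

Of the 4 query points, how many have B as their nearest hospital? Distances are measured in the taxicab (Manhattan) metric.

1

(-4.6, 2.2) — d to each: A:9.1, B:6.5, C:13 → nearest is B
(5.6, 3.2) — d to each: A:6.5, B:7.7, C:7.2 → nearest is A
(0.3, -0.4) — d to each: A:2.4, B:6, C:5.5 → nearest is A
(3.5, 0.1) — d to each: A:1.3, B:8.7, C:2.8 → nearest is A
1 of the 4 points has B as nearest.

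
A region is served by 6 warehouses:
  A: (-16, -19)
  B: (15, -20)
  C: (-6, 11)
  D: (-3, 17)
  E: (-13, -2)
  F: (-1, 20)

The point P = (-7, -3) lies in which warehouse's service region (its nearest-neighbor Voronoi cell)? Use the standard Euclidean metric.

E

Since √ is increasing, it suffices to compare squared distances:
|PA|² = (-7−(-16))² + (-3−(-19))² = 81 + 256 = 337
|PB|² = (-7−15)² + (-3−(-20))² = 484 + 289 = 773
|PC|² = (-7−(-6))² + (-3−11)² = 1 + 196 = 197
|PD|² = (-7−(-3))² + (-3−17)² = 16 + 400 = 416
|PE|² = (-7−(-13))² + (-3−(-2))² = 36 + 1 = 37
|PF|² = (-7−(-1))² + (-3−20)² = 36 + 529 = 565
The smallest is to E, so P lies in the Voronoi region of E.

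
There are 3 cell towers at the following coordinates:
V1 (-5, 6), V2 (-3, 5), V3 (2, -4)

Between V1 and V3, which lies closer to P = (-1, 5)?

V1

Compare squared distances:
|PV1|² = (-1−(-5))² + (5−6)² = 16 + 1 = 17
|PV3|² = (-1−2)² + (5−(-4))² = 9 + 81 = 90
17 < 90, so V1 is closer.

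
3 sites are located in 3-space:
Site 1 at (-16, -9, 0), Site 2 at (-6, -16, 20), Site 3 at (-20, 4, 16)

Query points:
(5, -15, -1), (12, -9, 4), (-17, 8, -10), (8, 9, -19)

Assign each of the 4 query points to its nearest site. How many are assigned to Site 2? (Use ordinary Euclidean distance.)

(5, -15, -1) — d² to each: Site 1:478, Site 2:563, Site 3:1275 → nearest is Site 1
(12, -9, 4) — d² to each: Site 1:800, Site 2:629, Site 3:1337 → nearest is Site 2
(-17, 8, -10) — d² to each: Site 1:390, Site 2:1597, Site 3:701 → nearest is Site 1
(8, 9, -19) — d² to each: Site 1:1261, Site 2:2342, Site 3:2034 → nearest is Site 1
1 of the 4 points has Site 2 as nearest.

1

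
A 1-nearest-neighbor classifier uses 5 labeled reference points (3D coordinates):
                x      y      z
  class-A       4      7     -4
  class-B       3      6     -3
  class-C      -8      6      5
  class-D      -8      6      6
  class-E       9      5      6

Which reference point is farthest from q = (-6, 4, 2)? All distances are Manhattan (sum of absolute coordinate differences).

d(q, class-A) = |-6−4| + |4−7| + |2−(-4)| = 10 + 3 + 6 = 19
d(q, class-B) = |-6−3| + |4−6| + |2−(-3)| = 9 + 2 + 5 = 16
d(q, class-C) = |-6−(-8)| + |4−6| + |2−5| = 2 + 2 + 3 = 7
d(q, class-D) = |-6−(-8)| + |4−6| + |2−6| = 2 + 2 + 4 = 8
d(q, class-E) = |-6−9| + |4−5| + |2−6| = 15 + 1 + 4 = 20
The largest is to class-E.

class-E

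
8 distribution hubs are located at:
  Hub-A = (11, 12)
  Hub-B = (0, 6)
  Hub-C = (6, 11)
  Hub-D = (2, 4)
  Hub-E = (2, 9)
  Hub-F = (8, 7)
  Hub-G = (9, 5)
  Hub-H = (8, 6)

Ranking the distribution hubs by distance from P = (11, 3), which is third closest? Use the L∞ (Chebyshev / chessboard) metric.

Hub-F

d(P, Hub-A) = max(0, 9) = 9
d(P, Hub-B) = max(11, 3) = 11
d(P, Hub-C) = max(5, 8) = 8
d(P, Hub-D) = max(9, 1) = 9
d(P, Hub-E) = max(9, 6) = 9
d(P, Hub-F) = max(3, 4) = 4
d(P, Hub-G) = max(2, 2) = 2
d(P, Hub-H) = max(3, 3) = 3
Sorted ascending: Hub-G, Hub-H, Hub-F, Hub-C, … — the third-nearest is Hub-F.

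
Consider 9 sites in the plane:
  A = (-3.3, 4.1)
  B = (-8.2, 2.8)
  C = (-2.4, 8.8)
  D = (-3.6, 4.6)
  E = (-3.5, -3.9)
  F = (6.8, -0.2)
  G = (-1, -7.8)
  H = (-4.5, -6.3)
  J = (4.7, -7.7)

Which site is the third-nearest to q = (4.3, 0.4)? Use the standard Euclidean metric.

Compare squared distances (the ordering matches that of the actual distances):
|qA|² = (4.3−(-3.3))² + (0.4−4.1)² = 57.76 + 13.69 = 71.45
|qB|² = (4.3−(-8.2))² + (0.4−2.8)² = 156.25 + 5.76 = 162.01
|qC|² = (4.3−(-2.4))² + (0.4−8.8)² = 44.89 + 70.56 = 115.45
|qD|² = (4.3−(-3.6))² + (0.4−4.6)² = 62.41 + 17.64 = 80.05
|qE|² = (4.3−(-3.5))² + (0.4−(-3.9))² = 60.84 + 18.49 = 79.33
|qF|² = (4.3−6.8)² + (0.4−(-0.2))² = 6.25 + 0.36 = 6.61
|qG|² = (4.3−(-1))² + (0.4−(-7.8))² = 28.09 + 67.24 = 95.33
|qH|² = (4.3−(-4.5))² + (0.4−(-6.3))² = 77.44 + 44.89 = 122.33
|qJ|² = (4.3−4.7)² + (0.4−(-7.7))² = 0.16 + 65.61 = 65.77
Sorted ascending: F, J, A, E, … — the third-nearest is A.

A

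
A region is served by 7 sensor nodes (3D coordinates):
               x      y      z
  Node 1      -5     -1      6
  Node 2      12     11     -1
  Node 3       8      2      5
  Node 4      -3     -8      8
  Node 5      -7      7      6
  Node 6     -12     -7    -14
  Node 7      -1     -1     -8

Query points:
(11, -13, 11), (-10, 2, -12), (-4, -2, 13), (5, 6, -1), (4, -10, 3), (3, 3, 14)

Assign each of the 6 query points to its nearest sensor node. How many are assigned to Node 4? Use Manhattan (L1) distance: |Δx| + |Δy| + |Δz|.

2

(11, -13, 11) — d to each: Node 1:33, Node 2:37, Node 3:24, Node 4:22, Node 5:43, Node 6:54, Node 7:43 → nearest is Node 4
(-10, 2, -12) — d to each: Node 1:26, Node 2:42, Node 3:35, Node 4:37, Node 5:26, Node 6:13, Node 7:16 → nearest is Node 6
(-4, -2, 13) — d to each: Node 1:9, Node 2:43, Node 3:24, Node 4:12, Node 5:19, Node 6:40, Node 7:25 → nearest is Node 1
(5, 6, -1) — d to each: Node 1:24, Node 2:12, Node 3:13, Node 4:31, Node 5:20, Node 6:43, Node 7:20 → nearest is Node 2
(4, -10, 3) — d to each: Node 1:21, Node 2:33, Node 3:18, Node 4:14, Node 5:31, Node 6:36, Node 7:25 → nearest is Node 4
(3, 3, 14) — d to each: Node 1:20, Node 2:32, Node 3:15, Node 4:23, Node 5:22, Node 6:53, Node 7:30 → nearest is Node 3
2 of the 6 points have Node 4 as nearest.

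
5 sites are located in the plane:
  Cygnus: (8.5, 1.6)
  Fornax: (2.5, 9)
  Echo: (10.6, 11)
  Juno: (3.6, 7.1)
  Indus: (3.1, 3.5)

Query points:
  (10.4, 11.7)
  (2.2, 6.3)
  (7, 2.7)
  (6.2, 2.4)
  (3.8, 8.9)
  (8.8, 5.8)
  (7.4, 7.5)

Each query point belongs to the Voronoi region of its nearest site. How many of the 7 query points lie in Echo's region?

(10.4, 11.7) — d² to each: Cygnus:105.62, Fornax:69.7, Echo:0.53, Juno:67.4, Indus:120.53 → nearest is Echo
(2.2, 6.3) — d² to each: Cygnus:61.78, Fornax:7.38, Echo:92.65, Juno:2.6, Indus:8.65 → nearest is Juno
(7, 2.7) — d² to each: Cygnus:3.46, Fornax:59.94, Echo:81.85, Juno:30.92, Indus:15.85 → nearest is Cygnus
(6.2, 2.4) — d² to each: Cygnus:5.93, Fornax:57.25, Echo:93.32, Juno:28.85, Indus:10.82 → nearest is Cygnus
(3.8, 8.9) — d² to each: Cygnus:75.38, Fornax:1.7, Echo:50.65, Juno:3.28, Indus:29.65 → nearest is Fornax
(8.8, 5.8) — d² to each: Cygnus:17.73, Fornax:49.93, Echo:30.28, Juno:28.73, Indus:37.78 → nearest is Cygnus
(7.4, 7.5) — d² to each: Cygnus:36.02, Fornax:26.26, Echo:22.49, Juno:14.6, Indus:34.49 → nearest is Juno
1 of the 7 points has Echo as nearest.

1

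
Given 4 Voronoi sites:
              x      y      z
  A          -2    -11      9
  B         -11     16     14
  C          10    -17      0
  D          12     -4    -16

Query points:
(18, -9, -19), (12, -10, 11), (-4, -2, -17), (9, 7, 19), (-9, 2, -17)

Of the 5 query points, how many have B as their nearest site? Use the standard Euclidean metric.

1

(18, -9, -19) — d² to each: A:1188, B:2555, C:489, D:70 → nearest is D
(12, -10, 11) — d² to each: A:201, B:1214, C:174, D:765 → nearest is C
(-4, -2, -17) — d² to each: A:761, B:1334, C:710, D:261 → nearest is D
(9, 7, 19) — d² to each: A:545, B:506, C:938, D:1355 → nearest is B
(-9, 2, -17) — d² to each: A:894, B:1161, C:1011, D:478 → nearest is D
1 of the 5 points has B as nearest.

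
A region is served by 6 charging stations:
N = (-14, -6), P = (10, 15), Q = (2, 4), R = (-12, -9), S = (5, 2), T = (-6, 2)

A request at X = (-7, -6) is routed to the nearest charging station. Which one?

Since √ is increasing, it suffices to compare squared distances:
|XN|² = (-7−(-14))² + (-6−(-6))² = 49 + 0 = 49
|XP|² = (-7−10)² + (-6−15)² = 289 + 441 = 730
|XQ|² = (-7−2)² + (-6−4)² = 81 + 100 = 181
|XR|² = (-7−(-12))² + (-6−(-9))² = 25 + 9 = 34
|XS|² = (-7−5)² + (-6−2)² = 144 + 64 = 208
|XT|² = (-7−(-6))² + (-6−2)² = 1 + 64 = 65
Minimum is at R.

R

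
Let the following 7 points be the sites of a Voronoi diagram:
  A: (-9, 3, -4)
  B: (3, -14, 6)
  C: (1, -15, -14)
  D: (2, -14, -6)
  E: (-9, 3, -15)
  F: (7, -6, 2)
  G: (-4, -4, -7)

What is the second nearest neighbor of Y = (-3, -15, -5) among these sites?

C

Squared Euclidean distances:
|YA|² = 36 + 324 + 1 = 361
|YB|² = 36 + 1 + 121 = 158
|YC|² = 16 + 0 + 81 = 97
|YD|² = 25 + 1 + 1 = 27
|YE|² = 36 + 324 + 100 = 460
|YF|² = 100 + 81 + 49 = 230
|YG|² = 1 + 121 + 4 = 126
Sorted ascending: D, C, G, … — the second-nearest is C.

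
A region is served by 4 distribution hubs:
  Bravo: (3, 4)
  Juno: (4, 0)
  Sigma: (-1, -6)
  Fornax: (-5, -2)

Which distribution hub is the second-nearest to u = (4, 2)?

Since √ is increasing, it suffices to compare squared distances:
d²(u, Bravo) = (4−3)² + (2−4)² = 1 + 4 = 5
d²(u, Juno) = (4−4)² + (2−0)² = 0 + 4 = 4
d²(u, Sigma) = (4−(-1))² + (2−(-6))² = 25 + 64 = 89
d²(u, Fornax) = (4−(-5))² + (2−(-2))² = 81 + 16 = 97
Sorted ascending: Juno, Bravo, Sigma, … — the second-nearest is Bravo.

Bravo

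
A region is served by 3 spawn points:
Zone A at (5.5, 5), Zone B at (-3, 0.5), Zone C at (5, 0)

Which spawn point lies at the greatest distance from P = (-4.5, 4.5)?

Squared Euclidean distances:
d²(P, Zone A) = (-4.5−5.5)² + (4.5−5)² = 100 + 0.25 = 100.25
d²(P, Zone B) = (-4.5−(-3))² + (4.5−0.5)² = 2.25 + 16 = 18.25
d²(P, Zone C) = (-4.5−5)² + (4.5−0)² = 90.25 + 20.25 = 110.5
The largest is to Zone C.

Zone C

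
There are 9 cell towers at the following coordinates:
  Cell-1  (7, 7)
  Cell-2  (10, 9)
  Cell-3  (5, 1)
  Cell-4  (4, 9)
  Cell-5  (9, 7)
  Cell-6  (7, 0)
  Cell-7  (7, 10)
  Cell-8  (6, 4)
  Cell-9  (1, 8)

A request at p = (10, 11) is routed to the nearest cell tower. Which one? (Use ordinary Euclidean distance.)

Cell-2

Compare squared distances (the ordering matches that of the actual distances):
d²(p, Cell-1) = (10−7)² + (11−7)² = 9 + 16 = 25
d²(p, Cell-2) = (10−10)² + (11−9)² = 0 + 4 = 4
d²(p, Cell-3) = (10−5)² + (11−1)² = 25 + 100 = 125
d²(p, Cell-4) = (10−4)² + (11−9)² = 36 + 4 = 40
d²(p, Cell-5) = (10−9)² + (11−7)² = 1 + 16 = 17
d²(p, Cell-6) = (10−7)² + (11−0)² = 9 + 121 = 130
d²(p, Cell-7) = (10−7)² + (11−10)² = 9 + 1 = 10
d²(p, Cell-8) = (10−6)² + (11−4)² = 16 + 49 = 65
d²(p, Cell-9) = (10−1)² + (11−8)² = 81 + 9 = 90
Minimum is at Cell-2.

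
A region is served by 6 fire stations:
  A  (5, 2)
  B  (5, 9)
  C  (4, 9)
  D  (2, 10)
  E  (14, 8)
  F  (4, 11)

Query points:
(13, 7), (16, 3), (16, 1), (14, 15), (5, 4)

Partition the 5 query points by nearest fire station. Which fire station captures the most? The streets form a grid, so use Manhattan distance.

(13, 7) — d to each: A:13, B:10, C:11, D:14, E:2, F:13 → nearest is E
(16, 3) — d to each: A:12, B:17, C:18, D:21, E:7, F:20 → nearest is E
(16, 1) — d to each: A:12, B:19, C:20, D:23, E:9, F:22 → nearest is E
(14, 15) — d to each: A:22, B:15, C:16, D:17, E:7, F:14 → nearest is E
(5, 4) — d to each: A:2, B:5, C:6, D:9, E:13, F:8 → nearest is A
Tally — A:1, E:4. E captures the most (4).

E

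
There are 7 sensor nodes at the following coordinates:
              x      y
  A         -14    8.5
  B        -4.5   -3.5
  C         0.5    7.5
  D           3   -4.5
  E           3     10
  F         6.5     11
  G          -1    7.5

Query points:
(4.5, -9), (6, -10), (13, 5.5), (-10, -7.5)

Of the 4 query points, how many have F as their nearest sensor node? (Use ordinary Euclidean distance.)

1

(4.5, -9) — d² to each: A:648.5, B:111.25, C:288.25, D:22.5, E:363.25, F:404, G:302.5 → nearest is D
(6, -10) — d² to each: A:742.25, B:152.5, C:336.5, D:39.25, E:409, F:441.25, G:355.25 → nearest is D
(13, 5.5) — d² to each: A:738, B:387.25, C:160.25, D:200, E:120.25, F:72.5, G:200 → nearest is F
(-10, -7.5) — d² to each: A:272, B:46.25, C:335.25, D:178, E:475.25, F:614.5, G:306 → nearest is B
1 of the 4 points has F as nearest.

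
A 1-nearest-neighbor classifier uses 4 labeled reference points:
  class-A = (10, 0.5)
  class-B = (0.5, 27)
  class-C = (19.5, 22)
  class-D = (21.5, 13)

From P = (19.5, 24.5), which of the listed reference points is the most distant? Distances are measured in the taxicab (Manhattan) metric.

class-A

d(P, class-A) = 9.5 + 24 = 33.5
d(P, class-B) = 19 + 2.5 = 21.5
d(P, class-C) = 0 + 2.5 = 2.5
d(P, class-D) = 2 + 11.5 = 13.5
The largest is to class-A.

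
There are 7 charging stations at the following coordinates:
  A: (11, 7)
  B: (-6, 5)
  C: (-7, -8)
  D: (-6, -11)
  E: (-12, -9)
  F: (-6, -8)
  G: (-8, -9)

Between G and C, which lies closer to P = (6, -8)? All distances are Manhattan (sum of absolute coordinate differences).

d(P,G) = |6−(-8)| + |-8−(-9)| = 14 + 1 = 15
d(P,C) = |6−(-7)| + |-8−(-8)| = 13 + 0 = 13
15 > 13, so C is closer.

C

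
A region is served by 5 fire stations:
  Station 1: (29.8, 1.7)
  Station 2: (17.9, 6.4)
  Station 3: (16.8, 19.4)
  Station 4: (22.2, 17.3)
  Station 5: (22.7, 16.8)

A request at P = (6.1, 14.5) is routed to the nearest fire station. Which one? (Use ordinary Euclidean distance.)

Compare squared distances (the ordering matches that of the actual distances):
d²(P, Station 1) = (6.1−29.8)² + (14.5−1.7)² = 561.69 + 163.84 = 725.53
d²(P, Station 2) = (6.1−17.9)² + (14.5−6.4)² = 139.24 + 65.61 = 204.85
d²(P, Station 3) = (6.1−16.8)² + (14.5−19.4)² = 114.49 + 24.01 = 138.5
d²(P, Station 4) = (6.1−22.2)² + (14.5−17.3)² = 259.21 + 7.84 = 267.05
d²(P, Station 5) = (6.1−22.7)² + (14.5−16.8)² = 275.56 + 5.29 = 280.85
Minimum is at Station 3.

Station 3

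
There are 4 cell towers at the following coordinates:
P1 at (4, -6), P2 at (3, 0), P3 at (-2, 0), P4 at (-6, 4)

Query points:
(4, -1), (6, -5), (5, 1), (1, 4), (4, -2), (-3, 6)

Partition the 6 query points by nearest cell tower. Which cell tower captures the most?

(4, -1) — d² to each: P1:25, P2:2, P3:37, P4:125 → nearest is P2
(6, -5) — d² to each: P1:5, P2:34, P3:89, P4:225 → nearest is P1
(5, 1) — d² to each: P1:50, P2:5, P3:50, P4:130 → nearest is P2
(1, 4) — d² to each: P1:109, P2:20, P3:25, P4:49 → nearest is P2
(4, -2) — d² to each: P1:16, P2:5, P3:40, P4:136 → nearest is P2
(-3, 6) — d² to each: P1:193, P2:72, P3:37, P4:13 → nearest is P4
Tally — P1:1, P2:4, P4:1. P2 captures the most (4).

P2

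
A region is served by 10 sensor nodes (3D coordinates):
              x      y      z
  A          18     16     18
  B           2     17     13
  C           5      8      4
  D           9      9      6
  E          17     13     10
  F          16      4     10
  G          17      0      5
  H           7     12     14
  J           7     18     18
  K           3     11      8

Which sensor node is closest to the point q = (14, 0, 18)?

F

Squared Euclidean distances:
|qA|² = (14−18)² + (0−16)² + (18−18)² = 16 + 256 + 0 = 272
|qB|² = (14−2)² + (0−17)² + (18−13)² = 144 + 289 + 25 = 458
|qC|² = (14−5)² + (0−8)² + (18−4)² = 81 + 64 + 196 = 341
|qD|² = (14−9)² + (0−9)² + (18−6)² = 25 + 81 + 144 = 250
|qE|² = (14−17)² + (0−13)² + (18−10)² = 9 + 169 + 64 = 242
|qF|² = (14−16)² + (0−4)² + (18−10)² = 4 + 16 + 64 = 84
|qG|² = (14−17)² + (0−0)² + (18−5)² = 9 + 0 + 169 = 178
|qH|² = (14−7)² + (0−12)² + (18−14)² = 49 + 144 + 16 = 209
|qJ|² = (14−7)² + (0−18)² + (18−18)² = 49 + 324 + 0 = 373
|qK|² = (14−3)² + (0−11)² + (18−8)² = 121 + 121 + 100 = 342
Minimum is at F.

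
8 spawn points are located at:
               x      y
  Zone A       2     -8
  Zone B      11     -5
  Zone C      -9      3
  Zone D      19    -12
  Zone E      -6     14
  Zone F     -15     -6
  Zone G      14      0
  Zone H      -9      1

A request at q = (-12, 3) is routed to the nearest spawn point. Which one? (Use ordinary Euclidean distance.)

Zone C

Compare squared distances (the ordering matches that of the actual distances):
d²(q, Zone A) = 196 + 121 = 317
d²(q, Zone B) = 529 + 64 = 593
d²(q, Zone C) = 9 + 0 = 9
d²(q, Zone D) = 961 + 225 = 1186
d²(q, Zone E) = 36 + 121 = 157
d²(q, Zone F) = 9 + 81 = 90
d²(q, Zone G) = 676 + 9 = 685
d²(q, Zone H) = 9 + 4 = 13
Minimum is at Zone C.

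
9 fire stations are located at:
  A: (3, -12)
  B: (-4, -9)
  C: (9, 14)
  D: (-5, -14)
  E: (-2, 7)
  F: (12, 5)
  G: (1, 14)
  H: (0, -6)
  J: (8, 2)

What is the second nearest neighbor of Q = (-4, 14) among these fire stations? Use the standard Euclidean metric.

E

Squared Euclidean distances:
|QA|² = 49 + 676 = 725
|QB|² = 0 + 529 = 529
|QC|² = 169 + 0 = 169
|QD|² = 1 + 784 = 785
|QE|² = 4 + 49 = 53
|QF|² = 256 + 81 = 337
|QG|² = 25 + 0 = 25
|QH|² = 16 + 400 = 416
|QJ|² = 144 + 144 = 288
Sorted ascending: G, E, C, … — the second-nearest is E.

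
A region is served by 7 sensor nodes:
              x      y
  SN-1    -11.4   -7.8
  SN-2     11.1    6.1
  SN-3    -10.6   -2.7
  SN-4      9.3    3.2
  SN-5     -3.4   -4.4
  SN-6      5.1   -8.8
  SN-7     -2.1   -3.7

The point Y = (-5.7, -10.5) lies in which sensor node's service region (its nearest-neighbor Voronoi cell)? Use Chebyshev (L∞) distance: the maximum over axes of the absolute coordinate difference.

d(Y, SN-1) = max(5.7, 2.7) = 5.7
d(Y, SN-2) = max(16.8, 16.6) = 16.8
d(Y, SN-3) = max(4.9, 7.8) = 7.8
d(Y, SN-4) = max(15, 13.7) = 15
d(Y, SN-5) = max(2.3, 6.1) = 6.1
d(Y, SN-6) = max(10.8, 1.7) = 10.8
d(Y, SN-7) = max(3.6, 6.8) = 6.8
Minimum is at SN-1.

SN-1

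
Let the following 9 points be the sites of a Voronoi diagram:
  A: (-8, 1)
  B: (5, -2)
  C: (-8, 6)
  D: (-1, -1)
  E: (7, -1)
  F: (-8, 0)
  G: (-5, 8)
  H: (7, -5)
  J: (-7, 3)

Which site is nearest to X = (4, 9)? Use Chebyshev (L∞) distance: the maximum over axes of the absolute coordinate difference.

d(X,A) = max(12, 8) = 12
d(X,B) = max(1, 11) = 11
d(X,C) = max(12, 3) = 12
d(X,D) = max(5, 10) = 10
d(X,E) = max(3, 10) = 10
d(X,F) = max(12, 9) = 12
d(X,G) = max(9, 1) = 9
d(X,H) = max(3, 14) = 14
d(X,J) = max(11, 6) = 11
G is nearest.

G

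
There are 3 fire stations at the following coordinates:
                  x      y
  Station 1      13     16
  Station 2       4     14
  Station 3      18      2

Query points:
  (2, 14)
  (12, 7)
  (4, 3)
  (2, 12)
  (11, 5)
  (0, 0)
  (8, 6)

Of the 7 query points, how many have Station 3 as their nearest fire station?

(2, 14) — d² to each: Station 1:125, Station 2:4, Station 3:400 → nearest is Station 2
(12, 7) — d² to each: Station 1:82, Station 2:113, Station 3:61 → nearest is Station 3
(4, 3) — d² to each: Station 1:250, Station 2:121, Station 3:197 → nearest is Station 2
(2, 12) — d² to each: Station 1:137, Station 2:8, Station 3:356 → nearest is Station 2
(11, 5) — d² to each: Station 1:125, Station 2:130, Station 3:58 → nearest is Station 3
(0, 0) — d² to each: Station 1:425, Station 2:212, Station 3:328 → nearest is Station 2
(8, 6) — d² to each: Station 1:125, Station 2:80, Station 3:116 → nearest is Station 2
2 of the 7 points have Station 3 as nearest.

2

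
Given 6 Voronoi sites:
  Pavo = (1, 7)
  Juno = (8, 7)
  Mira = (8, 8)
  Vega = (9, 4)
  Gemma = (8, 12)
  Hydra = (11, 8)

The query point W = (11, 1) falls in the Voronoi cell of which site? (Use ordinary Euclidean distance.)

Squared Euclidean distances:
d²(W, Pavo) = 100 + 36 = 136
d²(W, Juno) = 9 + 36 = 45
d²(W, Mira) = 9 + 49 = 58
d²(W, Vega) = 4 + 9 = 13
d²(W, Gemma) = 9 + 121 = 130
d²(W, Hydra) = 0 + 49 = 49
Vega is nearest.

Vega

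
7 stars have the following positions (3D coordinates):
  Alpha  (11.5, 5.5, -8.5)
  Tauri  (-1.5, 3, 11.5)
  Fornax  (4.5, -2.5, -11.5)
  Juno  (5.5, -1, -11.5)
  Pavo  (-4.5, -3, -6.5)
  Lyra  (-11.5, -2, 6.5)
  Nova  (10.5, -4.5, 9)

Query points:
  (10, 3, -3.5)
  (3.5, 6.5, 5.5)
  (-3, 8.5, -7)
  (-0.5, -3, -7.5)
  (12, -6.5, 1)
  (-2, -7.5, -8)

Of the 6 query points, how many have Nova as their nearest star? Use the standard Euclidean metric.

1

(10, 3, -3.5) — d² to each: Alpha:33.5, Tauri:357.25, Fornax:124.5, Juno:100.25, Pavo:255.25, Lyra:587.25, Nova:212.75 → nearest is Alpha
(3.5, 6.5, 5.5) — d² to each: Alpha:261, Tauri:73.25, Fornax:371, Juno:349.25, Pavo:298.25, Lyra:298.25, Nova:182.25 → nearest is Tauri
(-3, 8.5, -7) — d² to each: Alpha:221.5, Tauri:374.75, Fornax:197.5, Juno:182.75, Pavo:134.75, Lyra:364.75, Nova:607.25 → nearest is Pavo
(-0.5, -3, -7.5) — d² to each: Alpha:217.25, Tauri:398, Fornax:41.25, Juno:56, Pavo:17, Lyra:318, Nova:395.5 → nearest is Pavo
(12, -6.5, 1) — d² to each: Alpha:234.5, Tauri:382.75, Fornax:228.5, Juno:228.75, Pavo:340.75, Lyra:602.75, Nova:70.25 → nearest is Nova
(-2, -7.5, -8) — d² to each: Alpha:351.5, Tauri:490.75, Fornax:79.5, Juno:110.75, Pavo:28.75, Lyra:330.75, Nova:454.25 → nearest is Pavo
1 of the 6 points has Nova as nearest.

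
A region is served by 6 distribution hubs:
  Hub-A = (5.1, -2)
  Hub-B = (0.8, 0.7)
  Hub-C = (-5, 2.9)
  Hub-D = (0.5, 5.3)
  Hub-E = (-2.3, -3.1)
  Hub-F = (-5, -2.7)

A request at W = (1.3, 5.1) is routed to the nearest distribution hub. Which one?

Hub-D

Since √ is increasing, it suffices to compare squared distances:
d²(W, Hub-A) = 14.44 + 50.41 = 64.85
d²(W, Hub-B) = 0.25 + 19.36 = 19.61
d²(W, Hub-C) = 39.69 + 4.84 = 44.53
d²(W, Hub-D) = 0.64 + 0.04 = 0.68
d²(W, Hub-E) = 12.96 + 67.24 = 80.2
d²(W, Hub-F) = 39.69 + 60.84 = 100.53
The smallest is to Hub-D, so W lies in the Voronoi region of Hub-D.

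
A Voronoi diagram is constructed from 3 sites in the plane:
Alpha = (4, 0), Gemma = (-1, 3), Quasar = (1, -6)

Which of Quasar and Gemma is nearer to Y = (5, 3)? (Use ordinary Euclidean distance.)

Gemma

Compare squared distances:
d²(Y, Quasar) = (5−1)² + (3−(-6))² = 16 + 81 = 97
d²(Y, Gemma) = (5−(-1))² + (3−3)² = 36 + 0 = 36
97 > 36, so Gemma is closer.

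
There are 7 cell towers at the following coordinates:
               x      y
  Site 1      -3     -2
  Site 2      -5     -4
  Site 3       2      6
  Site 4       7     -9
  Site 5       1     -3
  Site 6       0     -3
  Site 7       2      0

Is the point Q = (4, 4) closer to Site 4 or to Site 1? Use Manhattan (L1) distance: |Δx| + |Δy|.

d(Q, Site 4) = |4−7| + |4−(-9)| = 3 + 13 = 16
d(Q, Site 1) = |4−(-3)| + |4−(-2)| = 7 + 6 = 13
16 > 13, so Site 1 is closer.

Site 1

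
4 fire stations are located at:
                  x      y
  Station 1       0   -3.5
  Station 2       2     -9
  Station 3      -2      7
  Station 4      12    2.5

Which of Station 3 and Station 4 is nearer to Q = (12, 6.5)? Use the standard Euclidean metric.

Compare squared distances:
d²(Q, Station 3) = (12−(-2))² + (6.5−7)² = 196 + 0.25 = 196.25
d²(Q, Station 4) = (12−12)² + (6.5−2.5)² = 0 + 16 = 16
196.25 > 16, so Station 4 is closer.

Station 4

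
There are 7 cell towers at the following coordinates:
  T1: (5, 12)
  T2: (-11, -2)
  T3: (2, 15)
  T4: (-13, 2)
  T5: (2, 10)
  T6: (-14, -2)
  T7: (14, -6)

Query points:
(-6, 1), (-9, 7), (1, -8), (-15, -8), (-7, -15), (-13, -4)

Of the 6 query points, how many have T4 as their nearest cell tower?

1

(-6, 1) — d² to each: T1:242, T2:34, T3:260, T4:50, T5:145, T6:73, T7:449 → nearest is T2
(-9, 7) — d² to each: T1:221, T2:85, T3:185, T4:41, T5:130, T6:106, T7:698 → nearest is T4
(1, -8) — d² to each: T1:416, T2:180, T3:530, T4:296, T5:325, T6:261, T7:173 → nearest is T7
(-15, -8) — d² to each: T1:800, T2:52, T3:818, T4:104, T5:613, T6:37, T7:845 → nearest is T6
(-7, -15) — d² to each: T1:873, T2:185, T3:981, T4:325, T5:706, T6:218, T7:522 → nearest is T2
(-13, -4) — d² to each: T1:580, T2:8, T3:586, T4:36, T5:421, T6:5, T7:733 → nearest is T6
1 of the 6 points has T4 as nearest.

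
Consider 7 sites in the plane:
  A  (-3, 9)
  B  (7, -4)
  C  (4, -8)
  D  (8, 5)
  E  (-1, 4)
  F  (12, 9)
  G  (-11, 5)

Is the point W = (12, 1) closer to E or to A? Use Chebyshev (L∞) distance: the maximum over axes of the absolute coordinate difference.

d(W,E) = max(13, 3) = 13
d(W,A) = max(15, 8) = 15
13 < 15, so E is closer.

E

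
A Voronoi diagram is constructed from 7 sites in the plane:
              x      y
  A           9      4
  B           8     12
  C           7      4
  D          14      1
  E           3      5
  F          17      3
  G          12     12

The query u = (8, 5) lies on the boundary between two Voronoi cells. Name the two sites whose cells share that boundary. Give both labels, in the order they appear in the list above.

Squared distances from u to each site:
|uA|² = (8−9)² + (5−4)² = 1 + 1 = 2
|uB|² = (8−8)² + (5−12)² = 0 + 49 = 49
|uC|² = (8−7)² + (5−4)² = 1 + 1 = 2
|uD|² = (8−14)² + (5−1)² = 36 + 16 = 52
|uE|² = (8−3)² + (5−5)² = 25 + 0 = 25
|uF|² = (8−17)² + (5−3)² = 81 + 4 = 85
|uG|² = (8−12)² + (5−12)² = 16 + 49 = 65
u is equidistant from A and C (both at squared distance 2), and every other site is strictly farther — so u lies on the A–C Voronoi edge.

A and C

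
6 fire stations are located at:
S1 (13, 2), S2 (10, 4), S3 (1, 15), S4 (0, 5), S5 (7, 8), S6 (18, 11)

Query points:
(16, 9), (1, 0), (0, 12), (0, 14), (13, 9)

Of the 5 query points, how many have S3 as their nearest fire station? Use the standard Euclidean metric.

2

(16, 9) — d² to each: S1:58, S2:61, S3:261, S4:272, S5:82, S6:8 → nearest is S6
(1, 0) — d² to each: S1:148, S2:97, S3:225, S4:26, S5:100, S6:410 → nearest is S4
(0, 12) — d² to each: S1:269, S2:164, S3:10, S4:49, S5:65, S6:325 → nearest is S3
(0, 14) — d² to each: S1:313, S2:200, S3:2, S4:81, S5:85, S6:333 → nearest is S3
(13, 9) — d² to each: S1:49, S2:34, S3:180, S4:185, S5:37, S6:29 → nearest is S6
2 of the 5 points have S3 as nearest.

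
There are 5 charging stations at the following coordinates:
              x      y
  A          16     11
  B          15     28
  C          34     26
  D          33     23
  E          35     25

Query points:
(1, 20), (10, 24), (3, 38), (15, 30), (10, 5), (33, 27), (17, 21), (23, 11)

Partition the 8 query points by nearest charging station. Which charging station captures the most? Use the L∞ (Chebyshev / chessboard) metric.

(1, 20) — d to each: A:15, B:14, C:33, D:32, E:34 → nearest is B
(10, 24) — d to each: A:13, B:5, C:24, D:23, E:25 → nearest is B
(3, 38) — d to each: A:27, B:12, C:31, D:30, E:32 → nearest is B
(15, 30) — d to each: A:19, B:2, C:19, D:18, E:20 → nearest is B
(10, 5) — d to each: A:6, B:23, C:24, D:23, E:25 → nearest is A
(33, 27) — d to each: A:17, B:18, C:1, D:4, E:2 → nearest is C
(17, 21) — d to each: A:10, B:7, C:17, D:16, E:18 → nearest is B
(23, 11) — d to each: A:7, B:17, C:15, D:12, E:14 → nearest is A
Tally — A:2, B:5, C:1. B captures the most (5).

B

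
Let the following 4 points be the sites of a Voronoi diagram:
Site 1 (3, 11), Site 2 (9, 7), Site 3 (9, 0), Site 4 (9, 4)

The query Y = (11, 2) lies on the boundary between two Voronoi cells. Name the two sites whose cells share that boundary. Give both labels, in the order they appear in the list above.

Squared distances from Y to each site:
d²(Y, Site 1) = (11−3)² + (2−11)² = 64 + 81 = 145
d²(Y, Site 2) = (11−9)² + (2−7)² = 4 + 25 = 29
d²(Y, Site 3) = (11−9)² + (2−0)² = 4 + 4 = 8
d²(Y, Site 4) = (11−9)² + (2−4)² = 4 + 4 = 8
Y is equidistant from Site 3 and Site 4 (both at squared distance 8), and every other site is strictly farther — so Y lies on the Site 3–Site 4 Voronoi edge.

Site 3 and Site 4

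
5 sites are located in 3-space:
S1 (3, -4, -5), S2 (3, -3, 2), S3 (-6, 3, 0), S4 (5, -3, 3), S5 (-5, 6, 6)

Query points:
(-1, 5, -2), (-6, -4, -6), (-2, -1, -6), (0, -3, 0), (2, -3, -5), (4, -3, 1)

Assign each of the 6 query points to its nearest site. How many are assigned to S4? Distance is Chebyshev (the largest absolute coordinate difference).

0

(-1, 5, -2) — d to each: S1:9, S2:8, S3:5, S4:8, S5:8 → nearest is S3
(-6, -4, -6) — d to each: S1:9, S2:9, S3:7, S4:11, S5:12 → nearest is S3
(-2, -1, -6) — d to each: S1:5, S2:8, S3:6, S4:9, S5:12 → nearest is S1
(0, -3, 0) — d to each: S1:5, S2:3, S3:6, S4:5, S5:9 → nearest is S2
(2, -3, -5) — d to each: S1:1, S2:7, S3:8, S4:8, S5:11 → nearest is S1
(4, -3, 1) — d to each: S1:6, S2:1, S3:10, S4:2, S5:9 → nearest is S2
0 of the 6 points have S4 as nearest.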